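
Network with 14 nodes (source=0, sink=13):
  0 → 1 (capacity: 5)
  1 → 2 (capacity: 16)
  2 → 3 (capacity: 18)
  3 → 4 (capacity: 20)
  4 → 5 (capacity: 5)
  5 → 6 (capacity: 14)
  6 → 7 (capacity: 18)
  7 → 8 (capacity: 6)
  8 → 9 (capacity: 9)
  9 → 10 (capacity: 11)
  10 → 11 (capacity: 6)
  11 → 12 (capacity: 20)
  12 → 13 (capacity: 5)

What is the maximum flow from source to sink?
Maximum flow = 5

Max flow: 5

Flow assignment:
  0 → 1: 5/5
  1 → 2: 5/16
  2 → 3: 5/18
  3 → 4: 5/20
  4 → 5: 5/5
  5 → 6: 5/14
  6 → 7: 5/18
  7 → 8: 5/6
  8 → 9: 5/9
  9 → 10: 5/11
  10 → 11: 5/6
  11 → 12: 5/20
  12 → 13: 5/5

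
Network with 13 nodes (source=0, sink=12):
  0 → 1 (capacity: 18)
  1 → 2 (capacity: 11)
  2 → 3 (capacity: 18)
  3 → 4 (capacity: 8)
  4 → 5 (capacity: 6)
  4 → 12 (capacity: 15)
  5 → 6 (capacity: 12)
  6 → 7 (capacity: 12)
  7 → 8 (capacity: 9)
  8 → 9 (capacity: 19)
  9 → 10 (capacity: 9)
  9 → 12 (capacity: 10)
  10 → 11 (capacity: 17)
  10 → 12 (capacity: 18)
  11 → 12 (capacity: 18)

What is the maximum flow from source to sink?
Maximum flow = 8

Max flow: 8

Flow assignment:
  0 → 1: 8/18
  1 → 2: 8/11
  2 → 3: 8/18
  3 → 4: 8/8
  4 → 12: 8/15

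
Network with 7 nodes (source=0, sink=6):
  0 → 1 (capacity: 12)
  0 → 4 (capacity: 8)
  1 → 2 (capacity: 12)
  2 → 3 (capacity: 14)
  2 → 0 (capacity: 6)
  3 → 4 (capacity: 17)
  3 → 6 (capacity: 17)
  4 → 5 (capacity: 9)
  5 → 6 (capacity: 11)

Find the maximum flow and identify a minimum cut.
Max flow = 20, Min cut edges: (0,4), (1,2)

Maximum flow: 20
Minimum cut: (0,4), (1,2)
Partition: S = [0, 1], T = [2, 3, 4, 5, 6]

Max-flow min-cut theorem verified: both equal 20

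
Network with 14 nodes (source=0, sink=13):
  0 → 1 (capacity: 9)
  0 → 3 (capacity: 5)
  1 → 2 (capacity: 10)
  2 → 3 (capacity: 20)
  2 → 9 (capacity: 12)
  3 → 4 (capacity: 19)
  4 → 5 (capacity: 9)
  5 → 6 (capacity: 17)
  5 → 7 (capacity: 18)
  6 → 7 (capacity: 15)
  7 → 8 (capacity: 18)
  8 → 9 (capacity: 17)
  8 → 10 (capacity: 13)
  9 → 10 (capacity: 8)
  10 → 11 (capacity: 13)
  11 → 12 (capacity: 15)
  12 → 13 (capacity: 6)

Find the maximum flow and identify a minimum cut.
Max flow = 6, Min cut edges: (12,13)

Maximum flow: 6
Minimum cut: (12,13)
Partition: S = [0, 1, 2, 3, 4, 5, 6, 7, 8, 9, 10, 11, 12], T = [13]

Max-flow min-cut theorem verified: both equal 6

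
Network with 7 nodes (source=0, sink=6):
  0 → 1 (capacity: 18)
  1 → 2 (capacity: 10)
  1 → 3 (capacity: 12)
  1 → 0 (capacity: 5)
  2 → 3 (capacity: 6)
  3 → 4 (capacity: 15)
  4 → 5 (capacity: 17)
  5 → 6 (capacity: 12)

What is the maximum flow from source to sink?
Maximum flow = 12

Max flow: 12

Flow assignment:
  0 → 1: 12/18
  1 → 2: 3/10
  1 → 3: 9/12
  2 → 3: 3/6
  3 → 4: 12/15
  4 → 5: 12/17
  5 → 6: 12/12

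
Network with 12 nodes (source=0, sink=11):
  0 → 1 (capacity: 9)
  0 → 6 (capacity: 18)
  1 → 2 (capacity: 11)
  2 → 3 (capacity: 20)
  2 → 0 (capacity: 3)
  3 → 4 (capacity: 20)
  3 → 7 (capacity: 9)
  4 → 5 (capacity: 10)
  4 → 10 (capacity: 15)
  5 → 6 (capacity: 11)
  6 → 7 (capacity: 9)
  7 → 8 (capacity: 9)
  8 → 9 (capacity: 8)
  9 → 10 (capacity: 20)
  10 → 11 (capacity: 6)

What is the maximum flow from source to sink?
Maximum flow = 6

Max flow: 6

Flow assignment:
  0 → 1: 3/9
  0 → 6: 6/18
  1 → 2: 3/11
  2 → 0: 3/3
  6 → 7: 6/9
  7 → 8: 6/9
  8 → 9: 6/8
  9 → 10: 6/20
  10 → 11: 6/6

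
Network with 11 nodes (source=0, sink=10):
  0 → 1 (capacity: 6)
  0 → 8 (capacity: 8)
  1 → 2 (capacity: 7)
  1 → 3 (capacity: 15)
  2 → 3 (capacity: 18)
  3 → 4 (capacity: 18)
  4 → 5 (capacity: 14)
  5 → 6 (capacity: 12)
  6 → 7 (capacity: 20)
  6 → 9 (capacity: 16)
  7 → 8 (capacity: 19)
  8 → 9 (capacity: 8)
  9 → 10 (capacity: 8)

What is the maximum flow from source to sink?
Maximum flow = 8

Max flow: 8

Flow assignment:
  0 → 1: 6/6
  0 → 8: 2/8
  1 → 3: 6/15
  3 → 4: 6/18
  4 → 5: 6/14
  5 → 6: 6/12
  6 → 9: 6/16
  8 → 9: 2/8
  9 → 10: 8/8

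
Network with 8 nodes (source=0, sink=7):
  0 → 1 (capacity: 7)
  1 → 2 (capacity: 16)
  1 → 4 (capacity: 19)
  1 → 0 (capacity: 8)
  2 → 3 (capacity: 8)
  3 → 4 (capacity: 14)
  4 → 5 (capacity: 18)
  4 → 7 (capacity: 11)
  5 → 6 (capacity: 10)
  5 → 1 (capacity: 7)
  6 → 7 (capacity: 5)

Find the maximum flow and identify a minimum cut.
Max flow = 7, Min cut edges: (0,1)

Maximum flow: 7
Minimum cut: (0,1)
Partition: S = [0], T = [1, 2, 3, 4, 5, 6, 7]

Max-flow min-cut theorem verified: both equal 7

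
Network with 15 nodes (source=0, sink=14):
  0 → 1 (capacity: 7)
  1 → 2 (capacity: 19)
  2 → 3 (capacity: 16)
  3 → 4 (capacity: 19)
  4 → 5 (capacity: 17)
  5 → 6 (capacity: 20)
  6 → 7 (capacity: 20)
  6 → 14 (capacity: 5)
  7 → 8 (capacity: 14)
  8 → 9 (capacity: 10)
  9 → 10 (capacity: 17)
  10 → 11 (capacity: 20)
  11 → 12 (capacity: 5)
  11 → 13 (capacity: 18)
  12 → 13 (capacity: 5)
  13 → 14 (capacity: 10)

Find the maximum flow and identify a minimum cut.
Max flow = 7, Min cut edges: (0,1)

Maximum flow: 7
Minimum cut: (0,1)
Partition: S = [0], T = [1, 2, 3, 4, 5, 6, 7, 8, 9, 10, 11, 12, 13, 14]

Max-flow min-cut theorem verified: both equal 7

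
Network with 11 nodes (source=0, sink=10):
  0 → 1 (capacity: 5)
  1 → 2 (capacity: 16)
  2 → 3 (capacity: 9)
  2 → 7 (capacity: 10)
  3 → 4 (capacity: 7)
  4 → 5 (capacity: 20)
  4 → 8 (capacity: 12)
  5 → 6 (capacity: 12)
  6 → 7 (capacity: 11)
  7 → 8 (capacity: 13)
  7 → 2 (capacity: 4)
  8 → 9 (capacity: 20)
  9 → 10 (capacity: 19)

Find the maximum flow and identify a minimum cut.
Max flow = 5, Min cut edges: (0,1)

Maximum flow: 5
Minimum cut: (0,1)
Partition: S = [0], T = [1, 2, 3, 4, 5, 6, 7, 8, 9, 10]

Max-flow min-cut theorem verified: both equal 5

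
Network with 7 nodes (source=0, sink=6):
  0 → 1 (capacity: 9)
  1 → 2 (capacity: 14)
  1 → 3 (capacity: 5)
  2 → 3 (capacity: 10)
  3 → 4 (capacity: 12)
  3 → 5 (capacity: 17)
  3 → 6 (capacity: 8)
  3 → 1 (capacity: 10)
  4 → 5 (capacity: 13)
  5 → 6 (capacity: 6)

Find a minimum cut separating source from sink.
Min cut value = 9, edges: (0,1)

Min cut value: 9
Partition: S = [0], T = [1, 2, 3, 4, 5, 6]
Cut edges: (0,1)

By max-flow min-cut theorem, max flow = min cut = 9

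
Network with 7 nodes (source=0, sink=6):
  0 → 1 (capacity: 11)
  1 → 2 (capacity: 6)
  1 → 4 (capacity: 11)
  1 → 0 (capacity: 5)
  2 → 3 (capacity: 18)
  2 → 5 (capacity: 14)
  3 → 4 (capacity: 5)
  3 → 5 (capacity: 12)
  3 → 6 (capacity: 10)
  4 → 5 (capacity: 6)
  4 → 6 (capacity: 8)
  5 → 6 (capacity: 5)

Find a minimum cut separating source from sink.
Min cut value = 11, edges: (0,1)

Min cut value: 11
Partition: S = [0], T = [1, 2, 3, 4, 5, 6]
Cut edges: (0,1)

By max-flow min-cut theorem, max flow = min cut = 11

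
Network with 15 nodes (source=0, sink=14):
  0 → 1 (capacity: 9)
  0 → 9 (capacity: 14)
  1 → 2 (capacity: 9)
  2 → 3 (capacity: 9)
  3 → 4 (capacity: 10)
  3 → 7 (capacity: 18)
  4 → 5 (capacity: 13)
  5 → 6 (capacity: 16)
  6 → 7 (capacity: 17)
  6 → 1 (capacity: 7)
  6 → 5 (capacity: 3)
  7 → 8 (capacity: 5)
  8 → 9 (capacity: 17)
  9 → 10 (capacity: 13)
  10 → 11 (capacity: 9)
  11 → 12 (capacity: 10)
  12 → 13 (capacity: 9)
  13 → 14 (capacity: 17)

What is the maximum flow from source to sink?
Maximum flow = 9

Max flow: 9

Flow assignment:
  0 → 1: 5/9
  0 → 9: 4/14
  1 → 2: 5/9
  2 → 3: 5/9
  3 → 7: 5/18
  7 → 8: 5/5
  8 → 9: 5/17
  9 → 10: 9/13
  10 → 11: 9/9
  11 → 12: 9/10
  12 → 13: 9/9
  13 → 14: 9/17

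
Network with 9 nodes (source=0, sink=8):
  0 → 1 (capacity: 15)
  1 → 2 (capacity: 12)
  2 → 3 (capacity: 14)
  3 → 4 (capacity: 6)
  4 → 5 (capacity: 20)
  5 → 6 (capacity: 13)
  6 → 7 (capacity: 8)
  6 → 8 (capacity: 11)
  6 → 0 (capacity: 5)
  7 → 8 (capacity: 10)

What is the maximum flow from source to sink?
Maximum flow = 6

Max flow: 6

Flow assignment:
  0 → 1: 6/15
  1 → 2: 6/12
  2 → 3: 6/14
  3 → 4: 6/6
  4 → 5: 6/20
  5 → 6: 6/13
  6 → 8: 6/11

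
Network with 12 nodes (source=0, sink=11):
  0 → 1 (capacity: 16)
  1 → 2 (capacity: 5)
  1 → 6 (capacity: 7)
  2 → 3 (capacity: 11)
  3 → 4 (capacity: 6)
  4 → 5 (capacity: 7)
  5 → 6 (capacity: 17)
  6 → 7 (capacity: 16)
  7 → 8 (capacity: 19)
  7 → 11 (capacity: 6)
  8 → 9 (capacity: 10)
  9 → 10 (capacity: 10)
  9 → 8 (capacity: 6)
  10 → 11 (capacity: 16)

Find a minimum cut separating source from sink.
Min cut value = 12, edges: (1,2), (1,6)

Min cut value: 12
Partition: S = [0, 1], T = [2, 3, 4, 5, 6, 7, 8, 9, 10, 11]
Cut edges: (1,2), (1,6)

By max-flow min-cut theorem, max flow = min cut = 12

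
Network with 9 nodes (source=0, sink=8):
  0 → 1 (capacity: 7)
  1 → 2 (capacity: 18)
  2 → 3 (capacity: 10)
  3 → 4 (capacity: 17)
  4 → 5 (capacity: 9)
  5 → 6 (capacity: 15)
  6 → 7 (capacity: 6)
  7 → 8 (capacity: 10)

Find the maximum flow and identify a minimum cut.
Max flow = 6, Min cut edges: (6,7)

Maximum flow: 6
Minimum cut: (6,7)
Partition: S = [0, 1, 2, 3, 4, 5, 6], T = [7, 8]

Max-flow min-cut theorem verified: both equal 6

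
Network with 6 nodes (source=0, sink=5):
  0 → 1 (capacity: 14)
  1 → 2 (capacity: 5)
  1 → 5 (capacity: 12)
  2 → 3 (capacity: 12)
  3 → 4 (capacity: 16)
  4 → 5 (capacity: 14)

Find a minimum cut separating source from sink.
Min cut value = 14, edges: (0,1)

Min cut value: 14
Partition: S = [0], T = [1, 2, 3, 4, 5]
Cut edges: (0,1)

By max-flow min-cut theorem, max flow = min cut = 14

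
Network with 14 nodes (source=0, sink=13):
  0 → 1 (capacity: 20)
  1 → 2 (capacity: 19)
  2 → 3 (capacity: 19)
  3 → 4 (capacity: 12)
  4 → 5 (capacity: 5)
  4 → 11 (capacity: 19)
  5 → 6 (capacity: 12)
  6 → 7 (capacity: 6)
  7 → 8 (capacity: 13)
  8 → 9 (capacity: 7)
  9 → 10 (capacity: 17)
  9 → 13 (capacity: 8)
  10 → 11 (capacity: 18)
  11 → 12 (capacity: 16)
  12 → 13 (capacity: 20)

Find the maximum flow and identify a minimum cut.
Max flow = 12, Min cut edges: (3,4)

Maximum flow: 12
Minimum cut: (3,4)
Partition: S = [0, 1, 2, 3], T = [4, 5, 6, 7, 8, 9, 10, 11, 12, 13]

Max-flow min-cut theorem verified: both equal 12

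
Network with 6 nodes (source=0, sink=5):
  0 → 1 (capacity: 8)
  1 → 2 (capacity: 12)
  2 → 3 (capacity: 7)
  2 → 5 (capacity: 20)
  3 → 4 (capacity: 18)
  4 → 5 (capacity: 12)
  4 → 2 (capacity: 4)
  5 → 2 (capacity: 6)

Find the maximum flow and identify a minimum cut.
Max flow = 8, Min cut edges: (0,1)

Maximum flow: 8
Minimum cut: (0,1)
Partition: S = [0], T = [1, 2, 3, 4, 5]

Max-flow min-cut theorem verified: both equal 8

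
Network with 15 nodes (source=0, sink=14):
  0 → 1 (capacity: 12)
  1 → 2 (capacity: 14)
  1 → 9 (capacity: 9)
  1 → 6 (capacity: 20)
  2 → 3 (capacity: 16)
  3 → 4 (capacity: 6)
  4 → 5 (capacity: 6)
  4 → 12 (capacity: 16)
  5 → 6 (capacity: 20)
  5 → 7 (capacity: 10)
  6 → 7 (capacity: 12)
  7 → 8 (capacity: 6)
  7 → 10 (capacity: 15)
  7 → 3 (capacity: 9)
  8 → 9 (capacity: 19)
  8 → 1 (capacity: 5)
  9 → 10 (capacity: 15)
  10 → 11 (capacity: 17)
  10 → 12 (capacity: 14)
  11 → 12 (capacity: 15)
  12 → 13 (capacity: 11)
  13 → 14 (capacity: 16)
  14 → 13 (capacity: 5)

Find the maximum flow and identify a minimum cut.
Max flow = 11, Min cut edges: (12,13)

Maximum flow: 11
Minimum cut: (12,13)
Partition: S = [0, 1, 2, 3, 4, 5, 6, 7, 8, 9, 10, 11, 12], T = [13, 14]

Max-flow min-cut theorem verified: both equal 11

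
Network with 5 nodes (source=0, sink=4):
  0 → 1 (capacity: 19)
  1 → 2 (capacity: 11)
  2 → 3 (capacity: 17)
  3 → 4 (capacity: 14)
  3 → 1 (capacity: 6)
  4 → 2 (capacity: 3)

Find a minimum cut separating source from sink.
Min cut value = 11, edges: (1,2)

Min cut value: 11
Partition: S = [0, 1], T = [2, 3, 4]
Cut edges: (1,2)

By max-flow min-cut theorem, max flow = min cut = 11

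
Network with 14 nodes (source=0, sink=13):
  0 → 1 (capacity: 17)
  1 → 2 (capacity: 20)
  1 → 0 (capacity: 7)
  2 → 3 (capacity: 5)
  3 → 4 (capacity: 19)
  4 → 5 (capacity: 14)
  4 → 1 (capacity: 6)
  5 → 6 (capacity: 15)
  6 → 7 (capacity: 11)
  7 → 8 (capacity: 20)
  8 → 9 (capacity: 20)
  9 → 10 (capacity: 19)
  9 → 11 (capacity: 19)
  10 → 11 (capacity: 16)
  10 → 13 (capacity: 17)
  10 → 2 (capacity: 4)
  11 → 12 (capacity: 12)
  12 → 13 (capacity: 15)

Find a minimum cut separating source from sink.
Min cut value = 5, edges: (2,3)

Min cut value: 5
Partition: S = [0, 1, 2], T = [3, 4, 5, 6, 7, 8, 9, 10, 11, 12, 13]
Cut edges: (2,3)

By max-flow min-cut theorem, max flow = min cut = 5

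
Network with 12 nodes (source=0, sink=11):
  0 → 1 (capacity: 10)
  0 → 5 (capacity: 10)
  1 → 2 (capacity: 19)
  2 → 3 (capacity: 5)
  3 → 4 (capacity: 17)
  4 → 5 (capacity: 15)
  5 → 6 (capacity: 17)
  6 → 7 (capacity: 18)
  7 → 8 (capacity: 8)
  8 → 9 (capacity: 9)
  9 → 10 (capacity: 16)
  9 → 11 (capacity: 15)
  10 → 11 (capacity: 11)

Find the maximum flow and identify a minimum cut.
Max flow = 8, Min cut edges: (7,8)

Maximum flow: 8
Minimum cut: (7,8)
Partition: S = [0, 1, 2, 3, 4, 5, 6, 7], T = [8, 9, 10, 11]

Max-flow min-cut theorem verified: both equal 8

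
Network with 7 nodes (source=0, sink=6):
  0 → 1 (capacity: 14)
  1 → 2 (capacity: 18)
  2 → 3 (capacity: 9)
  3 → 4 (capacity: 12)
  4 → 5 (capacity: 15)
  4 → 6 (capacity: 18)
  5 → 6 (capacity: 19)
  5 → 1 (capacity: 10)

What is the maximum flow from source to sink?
Maximum flow = 9

Max flow: 9

Flow assignment:
  0 → 1: 9/14
  1 → 2: 9/18
  2 → 3: 9/9
  3 → 4: 9/12
  4 → 6: 9/18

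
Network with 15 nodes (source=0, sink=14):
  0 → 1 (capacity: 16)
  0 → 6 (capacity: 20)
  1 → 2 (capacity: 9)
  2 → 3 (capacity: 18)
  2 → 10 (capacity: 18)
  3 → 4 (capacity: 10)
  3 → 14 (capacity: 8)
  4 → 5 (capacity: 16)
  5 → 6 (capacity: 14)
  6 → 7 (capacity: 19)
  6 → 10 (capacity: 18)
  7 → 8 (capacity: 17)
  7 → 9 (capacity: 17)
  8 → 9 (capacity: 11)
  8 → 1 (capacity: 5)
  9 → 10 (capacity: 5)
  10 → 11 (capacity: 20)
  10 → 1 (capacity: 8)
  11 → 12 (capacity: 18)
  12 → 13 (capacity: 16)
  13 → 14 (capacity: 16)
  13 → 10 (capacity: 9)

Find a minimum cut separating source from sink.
Min cut value = 24, edges: (3,14), (13,14)

Min cut value: 24
Partition: S = [0, 1, 2, 3, 4, 5, 6, 7, 8, 9, 10, 11, 12, 13], T = [14]
Cut edges: (3,14), (13,14)

By max-flow min-cut theorem, max flow = min cut = 24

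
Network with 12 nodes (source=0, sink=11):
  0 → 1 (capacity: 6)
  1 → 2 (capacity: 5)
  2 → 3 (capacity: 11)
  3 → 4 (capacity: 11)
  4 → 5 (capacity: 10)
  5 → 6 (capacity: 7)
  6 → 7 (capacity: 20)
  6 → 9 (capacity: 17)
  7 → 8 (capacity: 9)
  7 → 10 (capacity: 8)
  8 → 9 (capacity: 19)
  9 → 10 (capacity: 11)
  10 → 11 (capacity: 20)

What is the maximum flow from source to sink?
Maximum flow = 5

Max flow: 5

Flow assignment:
  0 → 1: 5/6
  1 → 2: 5/5
  2 → 3: 5/11
  3 → 4: 5/11
  4 → 5: 5/10
  5 → 6: 5/7
  6 → 7: 5/20
  7 → 10: 5/8
  10 → 11: 5/20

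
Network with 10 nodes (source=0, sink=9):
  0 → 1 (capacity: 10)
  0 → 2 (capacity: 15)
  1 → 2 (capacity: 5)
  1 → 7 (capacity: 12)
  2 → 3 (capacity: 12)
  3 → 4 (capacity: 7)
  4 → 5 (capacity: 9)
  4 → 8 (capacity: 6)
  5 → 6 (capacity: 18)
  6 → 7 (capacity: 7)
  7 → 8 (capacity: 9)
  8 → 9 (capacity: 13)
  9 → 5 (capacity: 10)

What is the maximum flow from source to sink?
Maximum flow = 13

Max flow: 13

Flow assignment:
  0 → 1: 6/10
  0 → 2: 7/15
  1 → 7: 6/12
  2 → 3: 7/12
  3 → 4: 7/7
  4 → 5: 1/9
  4 → 8: 6/6
  5 → 6: 1/18
  6 → 7: 1/7
  7 → 8: 7/9
  8 → 9: 13/13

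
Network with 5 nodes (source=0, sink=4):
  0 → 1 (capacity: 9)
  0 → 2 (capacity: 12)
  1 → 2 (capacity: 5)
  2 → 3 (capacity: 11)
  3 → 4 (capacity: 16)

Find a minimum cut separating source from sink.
Min cut value = 11, edges: (2,3)

Min cut value: 11
Partition: S = [0, 1, 2], T = [3, 4]
Cut edges: (2,3)

By max-flow min-cut theorem, max flow = min cut = 11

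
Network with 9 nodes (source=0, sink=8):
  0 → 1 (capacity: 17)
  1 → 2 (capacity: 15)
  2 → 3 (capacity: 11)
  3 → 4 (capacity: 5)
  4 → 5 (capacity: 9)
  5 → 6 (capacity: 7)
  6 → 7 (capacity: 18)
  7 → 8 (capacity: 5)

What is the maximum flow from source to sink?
Maximum flow = 5

Max flow: 5

Flow assignment:
  0 → 1: 5/17
  1 → 2: 5/15
  2 → 3: 5/11
  3 → 4: 5/5
  4 → 5: 5/9
  5 → 6: 5/7
  6 → 7: 5/18
  7 → 8: 5/5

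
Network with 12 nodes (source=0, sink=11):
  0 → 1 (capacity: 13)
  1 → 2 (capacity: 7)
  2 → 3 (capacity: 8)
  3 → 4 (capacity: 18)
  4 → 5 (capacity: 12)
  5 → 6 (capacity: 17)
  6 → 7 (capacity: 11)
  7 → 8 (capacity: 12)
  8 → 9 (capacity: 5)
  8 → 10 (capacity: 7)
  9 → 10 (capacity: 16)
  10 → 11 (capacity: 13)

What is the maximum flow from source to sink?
Maximum flow = 7

Max flow: 7

Flow assignment:
  0 → 1: 7/13
  1 → 2: 7/7
  2 → 3: 7/8
  3 → 4: 7/18
  4 → 5: 7/12
  5 → 6: 7/17
  6 → 7: 7/11
  7 → 8: 7/12
  8 → 10: 7/7
  10 → 11: 7/13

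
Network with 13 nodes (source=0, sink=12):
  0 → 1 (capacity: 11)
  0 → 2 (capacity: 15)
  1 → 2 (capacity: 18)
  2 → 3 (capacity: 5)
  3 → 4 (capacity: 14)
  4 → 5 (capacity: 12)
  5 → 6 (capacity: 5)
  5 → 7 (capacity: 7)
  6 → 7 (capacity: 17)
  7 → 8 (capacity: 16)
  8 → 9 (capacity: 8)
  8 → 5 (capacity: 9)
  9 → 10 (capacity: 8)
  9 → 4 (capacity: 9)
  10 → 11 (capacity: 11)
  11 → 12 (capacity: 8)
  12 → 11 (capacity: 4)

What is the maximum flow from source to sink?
Maximum flow = 5

Max flow: 5

Flow assignment:
  0 → 2: 5/15
  2 → 3: 5/5
  3 → 4: 5/14
  4 → 5: 5/12
  5 → 7: 5/7
  7 → 8: 5/16
  8 → 9: 5/8
  9 → 10: 5/8
  10 → 11: 5/11
  11 → 12: 5/8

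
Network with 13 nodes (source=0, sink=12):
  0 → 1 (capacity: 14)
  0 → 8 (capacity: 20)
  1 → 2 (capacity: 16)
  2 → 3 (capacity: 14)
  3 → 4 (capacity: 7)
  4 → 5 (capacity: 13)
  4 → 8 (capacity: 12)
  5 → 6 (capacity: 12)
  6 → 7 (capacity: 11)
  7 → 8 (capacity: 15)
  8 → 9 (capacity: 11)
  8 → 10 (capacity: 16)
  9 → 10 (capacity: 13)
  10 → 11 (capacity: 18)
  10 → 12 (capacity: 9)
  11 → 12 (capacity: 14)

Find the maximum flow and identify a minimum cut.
Max flow = 23, Min cut edges: (10,12), (11,12)

Maximum flow: 23
Minimum cut: (10,12), (11,12)
Partition: S = [0, 1, 2, 3, 4, 5, 6, 7, 8, 9, 10, 11], T = [12]

Max-flow min-cut theorem verified: both equal 23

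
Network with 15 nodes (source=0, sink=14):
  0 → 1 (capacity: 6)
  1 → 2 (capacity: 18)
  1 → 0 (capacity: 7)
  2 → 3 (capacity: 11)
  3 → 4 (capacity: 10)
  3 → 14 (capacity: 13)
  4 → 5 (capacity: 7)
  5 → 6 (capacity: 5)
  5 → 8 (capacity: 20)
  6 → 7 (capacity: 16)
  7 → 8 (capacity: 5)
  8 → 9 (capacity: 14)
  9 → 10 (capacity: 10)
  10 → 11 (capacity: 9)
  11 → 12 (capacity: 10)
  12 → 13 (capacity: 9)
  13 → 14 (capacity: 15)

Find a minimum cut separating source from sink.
Min cut value = 6, edges: (0,1)

Min cut value: 6
Partition: S = [0], T = [1, 2, 3, 4, 5, 6, 7, 8, 9, 10, 11, 12, 13, 14]
Cut edges: (0,1)

By max-flow min-cut theorem, max flow = min cut = 6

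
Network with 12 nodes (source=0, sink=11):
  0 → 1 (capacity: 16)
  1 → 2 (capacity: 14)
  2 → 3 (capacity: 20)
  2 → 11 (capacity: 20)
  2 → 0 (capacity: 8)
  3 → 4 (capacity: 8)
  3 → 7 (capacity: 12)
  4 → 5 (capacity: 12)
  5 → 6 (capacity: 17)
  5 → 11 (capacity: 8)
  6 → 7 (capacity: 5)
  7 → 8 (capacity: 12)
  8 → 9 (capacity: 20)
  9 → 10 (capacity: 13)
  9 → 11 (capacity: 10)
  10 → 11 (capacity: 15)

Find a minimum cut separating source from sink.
Min cut value = 14, edges: (1,2)

Min cut value: 14
Partition: S = [0, 1], T = [2, 3, 4, 5, 6, 7, 8, 9, 10, 11]
Cut edges: (1,2)

By max-flow min-cut theorem, max flow = min cut = 14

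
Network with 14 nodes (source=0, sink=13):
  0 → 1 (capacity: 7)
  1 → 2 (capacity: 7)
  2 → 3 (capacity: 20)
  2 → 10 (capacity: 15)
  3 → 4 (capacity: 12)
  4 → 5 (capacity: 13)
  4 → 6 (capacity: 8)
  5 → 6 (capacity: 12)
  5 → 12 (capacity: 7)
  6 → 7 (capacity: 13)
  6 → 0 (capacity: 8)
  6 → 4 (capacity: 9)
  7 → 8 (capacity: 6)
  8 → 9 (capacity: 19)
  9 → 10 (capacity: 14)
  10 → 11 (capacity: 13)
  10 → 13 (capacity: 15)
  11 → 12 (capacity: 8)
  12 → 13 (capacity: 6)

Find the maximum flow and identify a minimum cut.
Max flow = 7, Min cut edges: (1,2)

Maximum flow: 7
Minimum cut: (1,2)
Partition: S = [0, 1], T = [2, 3, 4, 5, 6, 7, 8, 9, 10, 11, 12, 13]

Max-flow min-cut theorem verified: both equal 7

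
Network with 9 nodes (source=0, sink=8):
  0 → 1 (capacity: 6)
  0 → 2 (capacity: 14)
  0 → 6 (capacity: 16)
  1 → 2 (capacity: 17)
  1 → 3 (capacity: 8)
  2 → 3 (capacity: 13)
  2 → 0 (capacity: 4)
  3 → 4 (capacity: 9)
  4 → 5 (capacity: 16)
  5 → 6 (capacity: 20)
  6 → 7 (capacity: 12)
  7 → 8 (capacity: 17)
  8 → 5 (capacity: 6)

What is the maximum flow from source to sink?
Maximum flow = 12

Max flow: 12

Flow assignment:
  0 → 2: 9/14
  0 → 6: 3/16
  2 → 3: 9/13
  3 → 4: 9/9
  4 → 5: 9/16
  5 → 6: 9/20
  6 → 7: 12/12
  7 → 8: 12/17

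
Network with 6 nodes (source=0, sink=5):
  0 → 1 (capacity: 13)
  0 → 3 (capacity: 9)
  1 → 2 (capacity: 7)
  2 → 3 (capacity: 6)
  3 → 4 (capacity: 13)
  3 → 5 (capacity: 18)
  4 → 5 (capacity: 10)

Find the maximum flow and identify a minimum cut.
Max flow = 15, Min cut edges: (0,3), (2,3)

Maximum flow: 15
Minimum cut: (0,3), (2,3)
Partition: S = [0, 1, 2], T = [3, 4, 5]

Max-flow min-cut theorem verified: both equal 15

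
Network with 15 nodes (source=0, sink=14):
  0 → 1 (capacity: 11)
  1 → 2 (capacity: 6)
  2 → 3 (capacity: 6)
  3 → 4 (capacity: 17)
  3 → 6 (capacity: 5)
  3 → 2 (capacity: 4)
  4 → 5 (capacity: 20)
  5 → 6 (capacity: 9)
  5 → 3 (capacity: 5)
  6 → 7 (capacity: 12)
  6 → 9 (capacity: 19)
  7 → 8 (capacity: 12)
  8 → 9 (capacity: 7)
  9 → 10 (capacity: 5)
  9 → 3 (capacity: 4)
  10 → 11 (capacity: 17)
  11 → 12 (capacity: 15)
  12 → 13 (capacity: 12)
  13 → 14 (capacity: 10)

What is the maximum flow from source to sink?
Maximum flow = 5

Max flow: 5

Flow assignment:
  0 → 1: 5/11
  1 → 2: 5/6
  2 → 3: 5/6
  3 → 4: 1/17
  3 → 6: 4/5
  4 → 5: 1/20
  5 → 6: 1/9
  6 → 9: 5/19
  9 → 10: 5/5
  10 → 11: 5/17
  11 → 12: 5/15
  12 → 13: 5/12
  13 → 14: 5/10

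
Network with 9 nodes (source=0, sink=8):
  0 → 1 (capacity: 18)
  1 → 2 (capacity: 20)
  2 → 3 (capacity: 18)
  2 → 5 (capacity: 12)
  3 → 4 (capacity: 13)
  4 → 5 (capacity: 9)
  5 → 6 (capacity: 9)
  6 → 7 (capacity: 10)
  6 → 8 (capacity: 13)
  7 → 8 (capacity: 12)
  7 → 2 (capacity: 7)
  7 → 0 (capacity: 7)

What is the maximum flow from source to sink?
Maximum flow = 9

Max flow: 9

Flow assignment:
  0 → 1: 9/18
  1 → 2: 9/20
  2 → 3: 6/18
  2 → 5: 3/12
  3 → 4: 6/13
  4 → 5: 6/9
  5 → 6: 9/9
  6 → 8: 9/13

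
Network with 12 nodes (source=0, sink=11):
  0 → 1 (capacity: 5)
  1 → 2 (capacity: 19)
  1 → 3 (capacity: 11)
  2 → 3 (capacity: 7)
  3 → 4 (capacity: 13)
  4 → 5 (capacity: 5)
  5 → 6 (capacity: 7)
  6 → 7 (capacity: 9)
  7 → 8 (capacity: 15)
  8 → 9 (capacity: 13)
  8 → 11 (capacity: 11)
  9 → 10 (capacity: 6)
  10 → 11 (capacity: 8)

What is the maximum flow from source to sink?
Maximum flow = 5

Max flow: 5

Flow assignment:
  0 → 1: 5/5
  1 → 3: 5/11
  3 → 4: 5/13
  4 → 5: 5/5
  5 → 6: 5/7
  6 → 7: 5/9
  7 → 8: 5/15
  8 → 11: 5/11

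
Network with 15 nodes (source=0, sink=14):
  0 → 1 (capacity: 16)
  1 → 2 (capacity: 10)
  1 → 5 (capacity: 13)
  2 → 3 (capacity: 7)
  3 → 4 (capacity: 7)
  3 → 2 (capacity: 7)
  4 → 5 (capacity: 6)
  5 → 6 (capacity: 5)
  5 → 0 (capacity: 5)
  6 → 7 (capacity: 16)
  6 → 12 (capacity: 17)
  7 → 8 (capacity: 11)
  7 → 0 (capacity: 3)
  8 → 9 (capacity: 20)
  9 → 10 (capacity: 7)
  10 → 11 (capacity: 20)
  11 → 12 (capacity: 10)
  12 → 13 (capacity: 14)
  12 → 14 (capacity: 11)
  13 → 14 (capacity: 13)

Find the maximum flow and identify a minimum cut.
Max flow = 5, Min cut edges: (5,6)

Maximum flow: 5
Minimum cut: (5,6)
Partition: S = [0, 1, 2, 3, 4, 5], T = [6, 7, 8, 9, 10, 11, 12, 13, 14]

Max-flow min-cut theorem verified: both equal 5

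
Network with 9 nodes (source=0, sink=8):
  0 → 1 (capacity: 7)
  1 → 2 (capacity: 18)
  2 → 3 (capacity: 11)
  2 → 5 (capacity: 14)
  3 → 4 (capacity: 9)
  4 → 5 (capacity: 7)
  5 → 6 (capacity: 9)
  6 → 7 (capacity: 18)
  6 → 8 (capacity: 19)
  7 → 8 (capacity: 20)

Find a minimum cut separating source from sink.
Min cut value = 7, edges: (0,1)

Min cut value: 7
Partition: S = [0], T = [1, 2, 3, 4, 5, 6, 7, 8]
Cut edges: (0,1)

By max-flow min-cut theorem, max flow = min cut = 7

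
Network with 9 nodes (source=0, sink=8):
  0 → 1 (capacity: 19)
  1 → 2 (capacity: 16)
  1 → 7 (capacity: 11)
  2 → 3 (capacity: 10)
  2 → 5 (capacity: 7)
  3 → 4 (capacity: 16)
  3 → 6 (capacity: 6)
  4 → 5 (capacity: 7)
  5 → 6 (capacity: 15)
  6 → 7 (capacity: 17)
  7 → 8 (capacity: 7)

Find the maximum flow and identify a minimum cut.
Max flow = 7, Min cut edges: (7,8)

Maximum flow: 7
Minimum cut: (7,8)
Partition: S = [0, 1, 2, 3, 4, 5, 6, 7], T = [8]

Max-flow min-cut theorem verified: both equal 7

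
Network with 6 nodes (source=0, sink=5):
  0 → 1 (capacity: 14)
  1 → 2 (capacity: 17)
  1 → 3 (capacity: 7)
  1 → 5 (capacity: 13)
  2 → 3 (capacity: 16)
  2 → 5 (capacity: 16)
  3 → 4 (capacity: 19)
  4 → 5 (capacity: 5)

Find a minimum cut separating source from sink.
Min cut value = 14, edges: (0,1)

Min cut value: 14
Partition: S = [0], T = [1, 2, 3, 4, 5]
Cut edges: (0,1)

By max-flow min-cut theorem, max flow = min cut = 14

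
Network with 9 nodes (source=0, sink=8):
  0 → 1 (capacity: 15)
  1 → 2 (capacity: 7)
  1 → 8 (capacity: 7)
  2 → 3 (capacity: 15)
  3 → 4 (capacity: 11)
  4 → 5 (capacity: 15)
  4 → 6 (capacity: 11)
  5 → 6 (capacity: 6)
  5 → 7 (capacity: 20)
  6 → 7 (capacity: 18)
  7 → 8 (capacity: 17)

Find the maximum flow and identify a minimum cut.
Max flow = 14, Min cut edges: (1,2), (1,8)

Maximum flow: 14
Minimum cut: (1,2), (1,8)
Partition: S = [0, 1], T = [2, 3, 4, 5, 6, 7, 8]

Max-flow min-cut theorem verified: both equal 14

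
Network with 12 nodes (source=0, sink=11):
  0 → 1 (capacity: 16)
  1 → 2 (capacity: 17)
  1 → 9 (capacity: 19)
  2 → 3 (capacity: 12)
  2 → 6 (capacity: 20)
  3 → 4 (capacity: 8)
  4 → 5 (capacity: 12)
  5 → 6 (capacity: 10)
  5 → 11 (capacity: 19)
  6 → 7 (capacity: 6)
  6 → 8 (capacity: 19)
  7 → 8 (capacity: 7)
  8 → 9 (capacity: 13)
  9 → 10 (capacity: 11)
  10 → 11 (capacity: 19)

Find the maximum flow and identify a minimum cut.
Max flow = 16, Min cut edges: (0,1)

Maximum flow: 16
Minimum cut: (0,1)
Partition: S = [0], T = [1, 2, 3, 4, 5, 6, 7, 8, 9, 10, 11]

Max-flow min-cut theorem verified: both equal 16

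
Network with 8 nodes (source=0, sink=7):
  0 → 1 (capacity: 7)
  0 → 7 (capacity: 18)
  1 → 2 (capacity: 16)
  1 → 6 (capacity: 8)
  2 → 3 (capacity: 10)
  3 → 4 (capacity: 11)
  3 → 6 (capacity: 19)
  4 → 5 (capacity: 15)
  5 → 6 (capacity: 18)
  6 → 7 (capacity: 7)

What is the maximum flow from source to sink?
Maximum flow = 25

Max flow: 25

Flow assignment:
  0 → 1: 7/7
  0 → 7: 18/18
  1 → 6: 7/8
  6 → 7: 7/7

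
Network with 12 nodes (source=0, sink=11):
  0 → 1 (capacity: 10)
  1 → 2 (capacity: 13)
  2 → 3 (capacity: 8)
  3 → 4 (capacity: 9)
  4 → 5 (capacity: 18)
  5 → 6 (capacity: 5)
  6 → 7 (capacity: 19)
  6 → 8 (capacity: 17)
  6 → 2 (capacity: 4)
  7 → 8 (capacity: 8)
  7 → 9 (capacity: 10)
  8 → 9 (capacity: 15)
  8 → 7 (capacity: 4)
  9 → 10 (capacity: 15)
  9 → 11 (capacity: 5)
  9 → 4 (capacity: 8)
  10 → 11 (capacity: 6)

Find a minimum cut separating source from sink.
Min cut value = 5, edges: (5,6)

Min cut value: 5
Partition: S = [0, 1, 2, 3, 4, 5], T = [6, 7, 8, 9, 10, 11]
Cut edges: (5,6)

By max-flow min-cut theorem, max flow = min cut = 5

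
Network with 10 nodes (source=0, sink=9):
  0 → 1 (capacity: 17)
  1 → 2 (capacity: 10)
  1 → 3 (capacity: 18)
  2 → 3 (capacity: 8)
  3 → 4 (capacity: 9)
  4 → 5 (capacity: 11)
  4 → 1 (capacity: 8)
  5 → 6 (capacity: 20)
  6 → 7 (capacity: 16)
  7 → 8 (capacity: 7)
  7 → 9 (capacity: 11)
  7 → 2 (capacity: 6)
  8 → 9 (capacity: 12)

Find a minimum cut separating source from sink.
Min cut value = 9, edges: (3,4)

Min cut value: 9
Partition: S = [0, 1, 2, 3], T = [4, 5, 6, 7, 8, 9]
Cut edges: (3,4)

By max-flow min-cut theorem, max flow = min cut = 9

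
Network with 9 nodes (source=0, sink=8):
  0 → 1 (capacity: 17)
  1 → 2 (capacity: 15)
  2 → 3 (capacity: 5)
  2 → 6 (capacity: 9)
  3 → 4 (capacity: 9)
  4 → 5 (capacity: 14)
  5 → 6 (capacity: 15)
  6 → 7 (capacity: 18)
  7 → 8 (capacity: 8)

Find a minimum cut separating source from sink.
Min cut value = 8, edges: (7,8)

Min cut value: 8
Partition: S = [0, 1, 2, 3, 4, 5, 6, 7], T = [8]
Cut edges: (7,8)

By max-flow min-cut theorem, max flow = min cut = 8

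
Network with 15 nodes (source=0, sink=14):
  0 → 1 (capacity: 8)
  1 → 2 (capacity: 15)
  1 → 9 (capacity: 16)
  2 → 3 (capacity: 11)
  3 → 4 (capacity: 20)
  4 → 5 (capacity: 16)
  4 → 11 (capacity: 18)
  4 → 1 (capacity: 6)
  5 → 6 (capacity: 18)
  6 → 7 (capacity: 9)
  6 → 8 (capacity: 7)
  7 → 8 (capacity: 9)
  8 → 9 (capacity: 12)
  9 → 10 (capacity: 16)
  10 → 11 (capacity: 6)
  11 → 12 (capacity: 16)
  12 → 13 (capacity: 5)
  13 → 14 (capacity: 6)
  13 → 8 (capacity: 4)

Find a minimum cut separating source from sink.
Min cut value = 5, edges: (12,13)

Min cut value: 5
Partition: S = [0, 1, 2, 3, 4, 5, 6, 7, 8, 9, 10, 11, 12], T = [13, 14]
Cut edges: (12,13)

By max-flow min-cut theorem, max flow = min cut = 5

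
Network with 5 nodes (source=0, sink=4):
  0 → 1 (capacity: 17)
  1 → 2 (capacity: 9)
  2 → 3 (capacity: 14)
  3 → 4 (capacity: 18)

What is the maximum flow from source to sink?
Maximum flow = 9

Max flow: 9

Flow assignment:
  0 → 1: 9/17
  1 → 2: 9/9
  2 → 3: 9/14
  3 → 4: 9/18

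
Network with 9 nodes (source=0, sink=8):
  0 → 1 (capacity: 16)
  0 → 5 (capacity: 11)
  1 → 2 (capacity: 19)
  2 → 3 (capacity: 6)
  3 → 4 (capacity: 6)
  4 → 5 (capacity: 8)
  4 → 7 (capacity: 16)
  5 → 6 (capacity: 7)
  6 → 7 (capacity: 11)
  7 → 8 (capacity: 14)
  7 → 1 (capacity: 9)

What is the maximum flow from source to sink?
Maximum flow = 13

Max flow: 13

Flow assignment:
  0 → 1: 6/16
  0 → 5: 7/11
  1 → 2: 6/19
  2 → 3: 6/6
  3 → 4: 6/6
  4 → 7: 6/16
  5 → 6: 7/7
  6 → 7: 7/11
  7 → 8: 13/14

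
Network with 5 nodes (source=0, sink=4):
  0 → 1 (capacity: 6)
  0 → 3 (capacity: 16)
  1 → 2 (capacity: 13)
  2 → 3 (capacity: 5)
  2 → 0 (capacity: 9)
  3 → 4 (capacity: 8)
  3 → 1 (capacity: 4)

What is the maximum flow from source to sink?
Maximum flow = 8

Max flow: 8

Flow assignment:
  0 → 1: 6/6
  0 → 3: 3/16
  1 → 2: 6/13
  2 → 3: 5/5
  2 → 0: 1/9
  3 → 4: 8/8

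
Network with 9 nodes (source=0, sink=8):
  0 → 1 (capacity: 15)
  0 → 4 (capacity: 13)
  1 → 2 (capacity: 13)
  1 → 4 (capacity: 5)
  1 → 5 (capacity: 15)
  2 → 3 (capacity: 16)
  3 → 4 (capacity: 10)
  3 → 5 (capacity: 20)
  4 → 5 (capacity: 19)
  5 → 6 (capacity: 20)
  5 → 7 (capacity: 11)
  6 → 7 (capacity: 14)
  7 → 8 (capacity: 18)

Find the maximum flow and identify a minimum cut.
Max flow = 18, Min cut edges: (7,8)

Maximum flow: 18
Minimum cut: (7,8)
Partition: S = [0, 1, 2, 3, 4, 5, 6, 7], T = [8]

Max-flow min-cut theorem verified: both equal 18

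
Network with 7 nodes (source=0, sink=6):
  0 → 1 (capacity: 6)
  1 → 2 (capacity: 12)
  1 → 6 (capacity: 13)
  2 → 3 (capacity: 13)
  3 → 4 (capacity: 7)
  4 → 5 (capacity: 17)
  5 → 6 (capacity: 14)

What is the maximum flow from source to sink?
Maximum flow = 6

Max flow: 6

Flow assignment:
  0 → 1: 6/6
  1 → 6: 6/13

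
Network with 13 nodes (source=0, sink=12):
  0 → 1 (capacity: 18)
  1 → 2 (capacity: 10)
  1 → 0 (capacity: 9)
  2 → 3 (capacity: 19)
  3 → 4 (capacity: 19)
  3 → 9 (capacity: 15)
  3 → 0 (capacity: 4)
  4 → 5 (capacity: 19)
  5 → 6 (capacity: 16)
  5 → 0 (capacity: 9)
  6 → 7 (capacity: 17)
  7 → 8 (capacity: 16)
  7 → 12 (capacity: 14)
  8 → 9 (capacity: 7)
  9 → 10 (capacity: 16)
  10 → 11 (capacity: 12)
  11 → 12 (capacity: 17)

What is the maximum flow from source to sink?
Maximum flow = 10

Max flow: 10

Flow assignment:
  0 → 1: 10/18
  1 → 2: 10/10
  2 → 3: 10/19
  3 → 9: 10/15
  9 → 10: 10/16
  10 → 11: 10/12
  11 → 12: 10/17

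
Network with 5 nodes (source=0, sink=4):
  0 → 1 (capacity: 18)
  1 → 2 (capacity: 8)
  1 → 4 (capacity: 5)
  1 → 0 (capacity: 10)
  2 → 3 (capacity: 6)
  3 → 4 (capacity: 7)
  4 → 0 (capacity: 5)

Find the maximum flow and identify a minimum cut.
Max flow = 11, Min cut edges: (1,4), (2,3)

Maximum flow: 11
Minimum cut: (1,4), (2,3)
Partition: S = [0, 1, 2], T = [3, 4]

Max-flow min-cut theorem verified: both equal 11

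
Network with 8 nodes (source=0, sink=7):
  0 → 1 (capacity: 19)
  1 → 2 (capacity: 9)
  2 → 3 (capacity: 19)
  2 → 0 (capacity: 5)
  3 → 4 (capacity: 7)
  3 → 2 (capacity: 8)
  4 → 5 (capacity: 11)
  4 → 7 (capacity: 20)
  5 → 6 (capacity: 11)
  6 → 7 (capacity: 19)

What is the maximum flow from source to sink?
Maximum flow = 7

Max flow: 7

Flow assignment:
  0 → 1: 9/19
  1 → 2: 9/9
  2 → 3: 7/19
  2 → 0: 2/5
  3 → 4: 7/7
  4 → 7: 7/20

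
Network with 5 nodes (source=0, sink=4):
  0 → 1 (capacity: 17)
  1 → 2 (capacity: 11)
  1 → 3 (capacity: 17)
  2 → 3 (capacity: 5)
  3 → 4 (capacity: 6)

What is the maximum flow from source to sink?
Maximum flow = 6

Max flow: 6

Flow assignment:
  0 → 1: 6/17
  1 → 3: 6/17
  3 → 4: 6/6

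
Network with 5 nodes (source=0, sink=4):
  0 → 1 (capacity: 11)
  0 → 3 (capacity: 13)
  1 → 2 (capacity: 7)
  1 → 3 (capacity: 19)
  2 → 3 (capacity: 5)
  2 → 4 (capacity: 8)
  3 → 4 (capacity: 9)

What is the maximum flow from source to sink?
Maximum flow = 16

Max flow: 16

Flow assignment:
  0 → 1: 7/11
  0 → 3: 9/13
  1 → 2: 7/7
  2 → 4: 7/8
  3 → 4: 9/9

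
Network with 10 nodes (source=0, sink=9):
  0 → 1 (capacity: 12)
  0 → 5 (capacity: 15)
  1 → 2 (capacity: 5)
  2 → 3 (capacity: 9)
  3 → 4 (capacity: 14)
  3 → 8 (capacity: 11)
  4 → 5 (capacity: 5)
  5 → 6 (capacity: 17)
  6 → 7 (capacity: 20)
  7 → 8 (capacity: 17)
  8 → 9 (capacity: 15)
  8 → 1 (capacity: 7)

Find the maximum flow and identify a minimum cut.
Max flow = 15, Min cut edges: (8,9)

Maximum flow: 15
Minimum cut: (8,9)
Partition: S = [0, 1, 2, 3, 4, 5, 6, 7, 8], T = [9]

Max-flow min-cut theorem verified: both equal 15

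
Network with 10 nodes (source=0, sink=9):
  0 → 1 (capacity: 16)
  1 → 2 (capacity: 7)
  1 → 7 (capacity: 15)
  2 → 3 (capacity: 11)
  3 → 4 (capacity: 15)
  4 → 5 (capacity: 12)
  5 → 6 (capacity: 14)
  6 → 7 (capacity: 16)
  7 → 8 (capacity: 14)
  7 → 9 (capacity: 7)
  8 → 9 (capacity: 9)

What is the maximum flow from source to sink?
Maximum flow = 16

Max flow: 16

Flow assignment:
  0 → 1: 16/16
  1 → 2: 1/7
  1 → 7: 15/15
  2 → 3: 1/11
  3 → 4: 1/15
  4 → 5: 1/12
  5 → 6: 1/14
  6 → 7: 1/16
  7 → 8: 9/14
  7 → 9: 7/7
  8 → 9: 9/9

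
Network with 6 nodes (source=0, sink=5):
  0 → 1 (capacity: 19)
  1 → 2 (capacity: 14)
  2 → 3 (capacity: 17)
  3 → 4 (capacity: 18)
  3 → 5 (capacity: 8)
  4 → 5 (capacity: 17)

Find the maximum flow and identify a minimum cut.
Max flow = 14, Min cut edges: (1,2)

Maximum flow: 14
Minimum cut: (1,2)
Partition: S = [0, 1], T = [2, 3, 4, 5]

Max-flow min-cut theorem verified: both equal 14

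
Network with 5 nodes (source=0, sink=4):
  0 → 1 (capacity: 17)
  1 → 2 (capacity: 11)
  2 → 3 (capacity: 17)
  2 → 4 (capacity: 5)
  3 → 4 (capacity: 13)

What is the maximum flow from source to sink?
Maximum flow = 11

Max flow: 11

Flow assignment:
  0 → 1: 11/17
  1 → 2: 11/11
  2 → 3: 6/17
  2 → 4: 5/5
  3 → 4: 6/13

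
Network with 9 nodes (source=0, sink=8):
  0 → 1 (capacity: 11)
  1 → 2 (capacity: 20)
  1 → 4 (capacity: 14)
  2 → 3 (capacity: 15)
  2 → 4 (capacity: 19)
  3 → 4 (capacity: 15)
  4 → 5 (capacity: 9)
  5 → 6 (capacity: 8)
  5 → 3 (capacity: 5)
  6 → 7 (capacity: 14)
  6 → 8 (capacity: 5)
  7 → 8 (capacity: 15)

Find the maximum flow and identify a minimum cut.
Max flow = 8, Min cut edges: (5,6)

Maximum flow: 8
Minimum cut: (5,6)
Partition: S = [0, 1, 2, 3, 4, 5], T = [6, 7, 8]

Max-flow min-cut theorem verified: both equal 8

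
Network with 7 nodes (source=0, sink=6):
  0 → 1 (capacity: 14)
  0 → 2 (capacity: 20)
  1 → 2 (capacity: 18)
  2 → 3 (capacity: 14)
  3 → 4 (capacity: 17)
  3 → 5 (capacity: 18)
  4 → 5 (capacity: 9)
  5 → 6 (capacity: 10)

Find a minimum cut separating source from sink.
Min cut value = 10, edges: (5,6)

Min cut value: 10
Partition: S = [0, 1, 2, 3, 4, 5], T = [6]
Cut edges: (5,6)

By max-flow min-cut theorem, max flow = min cut = 10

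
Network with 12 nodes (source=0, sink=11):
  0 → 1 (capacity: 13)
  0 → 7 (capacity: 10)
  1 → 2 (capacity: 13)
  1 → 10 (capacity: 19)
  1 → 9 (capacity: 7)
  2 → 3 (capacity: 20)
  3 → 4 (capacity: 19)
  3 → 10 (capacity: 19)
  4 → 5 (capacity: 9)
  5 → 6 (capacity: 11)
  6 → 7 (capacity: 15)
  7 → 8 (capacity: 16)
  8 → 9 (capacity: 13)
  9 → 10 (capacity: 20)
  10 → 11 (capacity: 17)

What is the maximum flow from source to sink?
Maximum flow = 17

Max flow: 17

Flow assignment:
  0 → 1: 7/13
  0 → 7: 10/10
  1 → 10: 7/19
  7 → 8: 10/16
  8 → 9: 10/13
  9 → 10: 10/20
  10 → 11: 17/17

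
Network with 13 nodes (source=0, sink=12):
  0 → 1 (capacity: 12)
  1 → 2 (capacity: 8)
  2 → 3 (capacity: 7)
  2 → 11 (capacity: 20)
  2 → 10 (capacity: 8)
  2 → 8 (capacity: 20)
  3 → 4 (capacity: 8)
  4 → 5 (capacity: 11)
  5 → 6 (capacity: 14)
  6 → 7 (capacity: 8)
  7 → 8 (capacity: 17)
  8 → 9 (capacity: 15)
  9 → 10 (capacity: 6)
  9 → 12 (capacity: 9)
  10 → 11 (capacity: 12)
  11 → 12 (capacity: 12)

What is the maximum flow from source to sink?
Maximum flow = 8

Max flow: 8

Flow assignment:
  0 → 1: 8/12
  1 → 2: 8/8
  2 → 11: 8/20
  11 → 12: 8/12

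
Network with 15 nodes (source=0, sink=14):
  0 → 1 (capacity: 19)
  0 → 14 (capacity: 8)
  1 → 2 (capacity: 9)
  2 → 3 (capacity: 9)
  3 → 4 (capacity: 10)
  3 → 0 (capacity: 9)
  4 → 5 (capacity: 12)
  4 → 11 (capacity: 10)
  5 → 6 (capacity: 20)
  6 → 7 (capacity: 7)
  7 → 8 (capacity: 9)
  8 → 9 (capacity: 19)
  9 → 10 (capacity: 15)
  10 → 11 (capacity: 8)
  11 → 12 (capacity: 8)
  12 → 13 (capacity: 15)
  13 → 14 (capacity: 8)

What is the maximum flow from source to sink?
Maximum flow = 16

Max flow: 16

Flow assignment:
  0 → 1: 9/19
  0 → 14: 8/8
  1 → 2: 9/9
  2 → 3: 9/9
  3 → 4: 8/10
  3 → 0: 1/9
  4 → 11: 8/10
  11 → 12: 8/8
  12 → 13: 8/15
  13 → 14: 8/8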